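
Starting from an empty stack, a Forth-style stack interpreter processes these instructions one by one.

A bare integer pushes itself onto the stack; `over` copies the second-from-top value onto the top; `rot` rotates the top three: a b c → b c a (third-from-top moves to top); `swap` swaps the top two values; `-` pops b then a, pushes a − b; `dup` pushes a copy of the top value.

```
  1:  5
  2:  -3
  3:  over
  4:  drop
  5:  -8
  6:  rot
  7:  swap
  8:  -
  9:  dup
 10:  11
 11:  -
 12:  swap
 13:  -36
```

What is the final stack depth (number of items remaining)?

4

5     [5]
-3    [5, -3]
over  [5, -3, 5]
drop  [5, -3]
-8    [5, -3, -8]
rot   [-3, -8, 5]
swap  [-3, 5, -8]
-     [-3, 13]
dup   [-3, 13, 13]
11    [-3, 13, 13, 11]
-     [-3, 13, 2]
swap  [-3, 2, 13]
-36   [-3, 2, 13, -36]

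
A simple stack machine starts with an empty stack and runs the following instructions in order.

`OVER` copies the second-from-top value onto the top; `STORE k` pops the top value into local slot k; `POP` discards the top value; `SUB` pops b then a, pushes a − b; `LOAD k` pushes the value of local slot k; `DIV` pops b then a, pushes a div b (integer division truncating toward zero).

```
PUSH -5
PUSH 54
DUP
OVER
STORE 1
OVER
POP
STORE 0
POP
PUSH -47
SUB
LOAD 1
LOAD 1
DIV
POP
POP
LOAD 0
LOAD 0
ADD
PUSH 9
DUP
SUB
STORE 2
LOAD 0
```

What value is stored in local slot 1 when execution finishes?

54

PUSH -5   -5
PUSH 54   -5 54
DUP       -5 54 54
OVER      -5 54 54 54
STORE 1   -5 54 54
OVER      -5 54 54 54
POP       -5 54 54
STORE 0   -5 54
POP       -5
PUSH -47  -5 -47
SUB       42
LOAD 1    42 54
LOAD 1    42 54 54
DIV       42 1
POP       42
POP       (empty)
LOAD 0    54
LOAD 0    54 54
ADD       108
PUSH 9    108 9
DUP       108 9 9
SUB       108 0
STORE 2   108
LOAD 0    108 54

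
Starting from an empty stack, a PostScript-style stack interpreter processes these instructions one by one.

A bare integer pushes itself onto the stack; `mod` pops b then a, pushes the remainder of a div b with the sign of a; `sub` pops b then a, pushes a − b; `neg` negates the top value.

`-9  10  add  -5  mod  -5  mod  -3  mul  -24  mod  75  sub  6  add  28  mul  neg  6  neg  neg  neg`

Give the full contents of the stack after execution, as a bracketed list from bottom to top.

[2016, -6]

-9  -> -9
10  -> -9 10
add -> 1
-5  -> 1 -5
mod -> 1
-5  -> 1 -5
mod -> 1
-3  -> 1 -3
mul -> -3
-24 -> -3 -24
mod -> -3
75  -> -3 75
sub -> -78
6   -> -78 6
add -> -72
28  -> -72 28
mul -> -2016
neg -> 2016
6   -> 2016 6
neg -> 2016 -6
neg -> 2016 6
neg -> 2016 -6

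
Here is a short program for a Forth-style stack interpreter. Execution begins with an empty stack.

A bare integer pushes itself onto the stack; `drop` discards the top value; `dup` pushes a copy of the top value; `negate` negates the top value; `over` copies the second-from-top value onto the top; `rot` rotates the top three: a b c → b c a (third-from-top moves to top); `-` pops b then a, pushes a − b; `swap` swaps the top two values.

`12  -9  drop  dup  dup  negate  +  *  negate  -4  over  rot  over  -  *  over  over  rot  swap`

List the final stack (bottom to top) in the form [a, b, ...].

12     -> 12
-9     -> 12 -9
drop   -> 12
dup    -> 12 12
dup    -> 12 12 12
negate -> 12 12 -12
+      -> 12 0
*      -> 0
negate -> 0
-4     -> 0 -4
over   -> 0 -4 0
rot    -> -4 0 0
over   -> -4 0 0 0
-      -> -4 0 0
*      -> -4 0
over   -> -4 0 -4
over   -> -4 0 -4 0
rot    -> -4 -4 0 0
swap   -> -4 -4 0 0

[-4, -4, 0, 0]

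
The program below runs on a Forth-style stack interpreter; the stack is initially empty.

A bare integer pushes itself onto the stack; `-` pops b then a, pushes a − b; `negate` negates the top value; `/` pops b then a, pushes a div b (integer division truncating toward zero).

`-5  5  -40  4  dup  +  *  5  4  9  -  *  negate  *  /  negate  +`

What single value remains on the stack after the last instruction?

-5     -> [-5]
5      -> [-5, 5]
-40    -> [-5, 5, -40]
4      -> [-5, 5, -40, 4]
dup    -> [-5, 5, -40, 4, 4]
+      -> [-5, 5, -40, 8]
*      -> [-5, 5, -320]
5      -> [-5, 5, -320, 5]
4      -> [-5, 5, -320, 5, 4]
9      -> [-5, 5, -320, 5, 4, 9]
-      -> [-5, 5, -320, 5, -5]
*      -> [-5, 5, -320, -25]
negate -> [-5, 5, -320, 25]
*      -> [-5, 5, -8000]
/      -> [-5, 0]
negate -> [-5, 0]
+      -> [-5]

-5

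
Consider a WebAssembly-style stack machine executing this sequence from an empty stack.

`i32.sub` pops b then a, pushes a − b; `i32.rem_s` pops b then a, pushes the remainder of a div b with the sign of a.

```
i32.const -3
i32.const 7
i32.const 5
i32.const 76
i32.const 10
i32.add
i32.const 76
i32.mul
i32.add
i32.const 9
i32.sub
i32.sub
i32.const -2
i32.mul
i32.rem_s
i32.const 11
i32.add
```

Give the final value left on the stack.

8

i32.const -3 → -3
i32.const 7  → -3 7
i32.const 5  → -3 7 5
i32.const 76 → -3 7 5 76
i32.const 10 → -3 7 5 76 10
i32.add      → -3 7 5 86
i32.const 76 → -3 7 5 86 76
i32.mul      → -3 7 5 6536
i32.add      → -3 7 6541
i32.const 9  → -3 7 6541 9
i32.sub      → -3 7 6532
i32.sub      → -3 -6525
i32.const -2 → -3 -6525 -2
i32.mul      → -3 13050
i32.rem_s    → -3
i32.const 11 → -3 11
i32.add      → 8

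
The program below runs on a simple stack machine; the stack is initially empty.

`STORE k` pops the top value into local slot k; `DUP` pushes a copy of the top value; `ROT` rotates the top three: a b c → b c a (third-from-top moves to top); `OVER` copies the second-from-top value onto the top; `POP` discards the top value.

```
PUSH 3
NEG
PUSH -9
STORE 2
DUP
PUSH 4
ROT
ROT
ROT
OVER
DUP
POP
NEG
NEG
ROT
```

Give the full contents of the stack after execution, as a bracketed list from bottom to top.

PUSH 3  -> 3
NEG     -> -3
PUSH -9 -> -3 -9
STORE 2 -> -3
DUP     -> -3 -3
PUSH 4  -> -3 -3 4
ROT     -> -3 4 -3
ROT     -> 4 -3 -3
ROT     -> -3 -3 4
OVER    -> -3 -3 4 -3
DUP     -> -3 -3 4 -3 -3
POP     -> -3 -3 4 -3
NEG     -> -3 -3 4 3
NEG     -> -3 -3 4 -3
ROT     -> -3 4 -3 -3

[-3, 4, -3, -3]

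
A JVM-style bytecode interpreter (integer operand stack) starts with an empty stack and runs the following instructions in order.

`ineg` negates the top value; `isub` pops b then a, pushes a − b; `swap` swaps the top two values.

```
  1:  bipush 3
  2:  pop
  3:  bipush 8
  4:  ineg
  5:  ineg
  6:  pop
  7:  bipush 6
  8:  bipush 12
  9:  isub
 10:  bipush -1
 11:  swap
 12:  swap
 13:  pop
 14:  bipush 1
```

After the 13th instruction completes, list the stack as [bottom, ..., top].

bipush 3  : 3
pop       : (empty)
bipush 8  : 8
ineg      : -8
ineg      : 8
pop       : (empty)
bipush 6  : 6
bipush 12 : 6 12
isub      : -6
bipush -1 : -6 -1
swap      : -1 -6
swap      : -6 -1
pop       : -6

[-6]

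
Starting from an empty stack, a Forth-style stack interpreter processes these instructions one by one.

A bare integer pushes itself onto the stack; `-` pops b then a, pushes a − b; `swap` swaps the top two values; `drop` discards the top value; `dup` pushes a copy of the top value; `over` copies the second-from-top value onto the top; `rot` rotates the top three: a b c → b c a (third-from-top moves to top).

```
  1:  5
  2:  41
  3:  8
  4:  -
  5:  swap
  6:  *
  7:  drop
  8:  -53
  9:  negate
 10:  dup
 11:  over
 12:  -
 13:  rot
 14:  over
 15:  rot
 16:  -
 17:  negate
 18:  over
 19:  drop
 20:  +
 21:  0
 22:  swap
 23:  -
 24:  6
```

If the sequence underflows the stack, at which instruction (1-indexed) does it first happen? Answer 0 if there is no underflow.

5      : [5]
41     : [5, 41]
8      : [5, 41, 8]
-      : [5, 33]
swap   : [33, 5]
*      : [165]
drop   : []
-53    : [-53]
negate : [53]
dup    : [53, 53]
over   : [53, 53, 53]
-      : [53, 0]
rot  — needs 3 operands, stack has 2 → underflow

13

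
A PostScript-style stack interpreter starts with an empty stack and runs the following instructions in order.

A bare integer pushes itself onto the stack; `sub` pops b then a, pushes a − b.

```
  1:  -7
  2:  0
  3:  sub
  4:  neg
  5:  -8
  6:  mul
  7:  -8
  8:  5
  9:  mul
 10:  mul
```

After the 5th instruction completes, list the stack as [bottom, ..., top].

-7  -> [-7]
0   -> [-7, 0]
sub -> [-7]
neg -> [7]
-8  -> [7, -8]

[7, -8]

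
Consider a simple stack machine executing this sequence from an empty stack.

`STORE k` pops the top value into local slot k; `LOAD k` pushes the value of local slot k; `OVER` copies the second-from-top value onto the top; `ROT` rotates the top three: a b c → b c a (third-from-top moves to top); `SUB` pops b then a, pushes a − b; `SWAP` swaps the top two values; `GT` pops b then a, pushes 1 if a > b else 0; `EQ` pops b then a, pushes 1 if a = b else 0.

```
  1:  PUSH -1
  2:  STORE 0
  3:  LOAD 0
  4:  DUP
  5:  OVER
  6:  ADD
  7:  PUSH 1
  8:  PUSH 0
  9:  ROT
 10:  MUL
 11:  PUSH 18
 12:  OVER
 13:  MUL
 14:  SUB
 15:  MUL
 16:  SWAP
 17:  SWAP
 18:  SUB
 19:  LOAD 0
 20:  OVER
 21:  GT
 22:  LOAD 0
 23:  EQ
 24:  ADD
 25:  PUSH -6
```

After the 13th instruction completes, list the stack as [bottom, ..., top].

[-1, 1, 0, 0]

PUSH -1  -1
STORE 0  (empty)
LOAD 0   -1
DUP      -1 -1
OVER     -1 -1 -1
ADD      -1 -2
PUSH 1   -1 -2 1
PUSH 0   -1 -2 1 0
ROT      -1 1 0 -2
MUL      -1 1 0
PUSH 18  -1 1 0 18
OVER     -1 1 0 18 0
MUL      -1 1 0 0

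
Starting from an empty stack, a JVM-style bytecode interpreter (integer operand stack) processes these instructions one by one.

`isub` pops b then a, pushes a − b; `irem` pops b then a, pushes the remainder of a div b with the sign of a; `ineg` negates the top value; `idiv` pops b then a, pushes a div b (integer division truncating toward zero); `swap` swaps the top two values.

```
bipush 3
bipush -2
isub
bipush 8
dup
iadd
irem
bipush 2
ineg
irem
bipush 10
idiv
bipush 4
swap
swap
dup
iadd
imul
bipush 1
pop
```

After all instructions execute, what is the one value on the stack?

0

bipush 3  → 3
bipush -2 → 3 -2
isub      → 5
bipush 8  → 5 8
dup       → 5 8 8
iadd      → 5 16
irem      → 5
bipush 2  → 5 2
ineg      → 5 -2
irem      → 1
bipush 10 → 1 10
idiv      → 0
bipush 4  → 0 4
swap      → 4 0
swap      → 0 4
dup       → 0 4 4
iadd      → 0 8
imul      → 0
bipush 1  → 0 1
pop       → 0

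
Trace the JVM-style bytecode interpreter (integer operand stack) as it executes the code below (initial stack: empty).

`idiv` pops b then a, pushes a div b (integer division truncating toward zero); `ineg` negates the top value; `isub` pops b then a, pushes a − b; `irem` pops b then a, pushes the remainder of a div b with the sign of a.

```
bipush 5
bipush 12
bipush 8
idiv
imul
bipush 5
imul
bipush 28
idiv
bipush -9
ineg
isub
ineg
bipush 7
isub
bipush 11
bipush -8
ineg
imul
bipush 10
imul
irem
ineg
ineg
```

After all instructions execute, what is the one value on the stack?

2

bipush 5  → 5
bipush 12 → 5 12
bipush 8  → 5 12 8
idiv      → 5 1
imul      → 5
bipush 5  → 5 5
imul      → 25
bipush 28 → 25 28
idiv      → 0
bipush -9 → 0 -9
ineg      → 0 9
isub      → -9
ineg      → 9
bipush 7  → 9 7
isub      → 2
bipush 11 → 2 11
bipush -8 → 2 11 -8
ineg      → 2 11 8
imul      → 2 88
bipush 10 → 2 88 10
imul      → 2 880
irem      → 2
ineg      → -2
ineg      → 2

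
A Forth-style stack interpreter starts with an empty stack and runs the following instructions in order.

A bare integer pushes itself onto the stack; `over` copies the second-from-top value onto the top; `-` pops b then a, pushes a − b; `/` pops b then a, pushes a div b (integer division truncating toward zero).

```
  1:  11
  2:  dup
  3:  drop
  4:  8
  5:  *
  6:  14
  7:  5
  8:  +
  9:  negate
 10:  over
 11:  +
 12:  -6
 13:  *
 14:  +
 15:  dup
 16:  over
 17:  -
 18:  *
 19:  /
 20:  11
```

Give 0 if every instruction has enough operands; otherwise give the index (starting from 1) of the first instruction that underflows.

11     -> [11]
dup    -> [11, 11]
drop   -> [11]
8      -> [11, 8]
*      -> [88]
14     -> [88, 14]
5      -> [88, 14, 5]
+      -> [88, 19]
negate -> [88, -19]
over   -> [88, -19, 88]
+      -> [88, 69]
-6     -> [88, 69, -6]
*      -> [88, -414]
+      -> [-326]
dup    -> [-326, -326]
over   -> [-326, -326, -326]
-      -> [-326, 0]
*      -> [0]
/  — needs 2 operands, stack has 1 → underflow

19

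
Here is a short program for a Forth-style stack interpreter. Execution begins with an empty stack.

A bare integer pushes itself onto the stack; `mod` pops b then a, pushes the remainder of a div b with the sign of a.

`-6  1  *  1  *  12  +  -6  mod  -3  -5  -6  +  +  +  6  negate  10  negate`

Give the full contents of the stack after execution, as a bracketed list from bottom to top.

[-14, -6, -10]

-6     : [-6]
1      : [-6, 1]
*      : [-6]
1      : [-6, 1]
*      : [-6]
12     : [-6, 12]
+      : [6]
-6     : [6, -6]
mod    : [0]
-3     : [0, -3]
-5     : [0, -3, -5]
-6     : [0, -3, -5, -6]
+      : [0, -3, -11]
+      : [0, -14]
+      : [-14]
6      : [-14, 6]
negate : [-14, -6]
10     : [-14, -6, 10]
negate : [-14, -6, -10]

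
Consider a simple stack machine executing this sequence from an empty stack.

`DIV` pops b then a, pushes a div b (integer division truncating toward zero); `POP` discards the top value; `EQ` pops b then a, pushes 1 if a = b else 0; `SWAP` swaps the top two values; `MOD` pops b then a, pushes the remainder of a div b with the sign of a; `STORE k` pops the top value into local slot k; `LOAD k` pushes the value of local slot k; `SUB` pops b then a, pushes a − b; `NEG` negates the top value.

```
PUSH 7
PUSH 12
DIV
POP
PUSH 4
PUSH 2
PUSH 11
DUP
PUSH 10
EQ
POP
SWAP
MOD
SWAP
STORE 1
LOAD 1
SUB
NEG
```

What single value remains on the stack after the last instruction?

PUSH 7   7
PUSH 12  7 12
DIV      0
POP      (empty)
PUSH 4   4
PUSH 2   4 2
PUSH 11  4 2 11
DUP      4 2 11 11
PUSH 10  4 2 11 11 10
EQ       4 2 11 0
POP      4 2 11
SWAP     4 11 2
MOD      4 1
SWAP     1 4
STORE 1  1
LOAD 1   1 4
SUB      -3
NEG      3

3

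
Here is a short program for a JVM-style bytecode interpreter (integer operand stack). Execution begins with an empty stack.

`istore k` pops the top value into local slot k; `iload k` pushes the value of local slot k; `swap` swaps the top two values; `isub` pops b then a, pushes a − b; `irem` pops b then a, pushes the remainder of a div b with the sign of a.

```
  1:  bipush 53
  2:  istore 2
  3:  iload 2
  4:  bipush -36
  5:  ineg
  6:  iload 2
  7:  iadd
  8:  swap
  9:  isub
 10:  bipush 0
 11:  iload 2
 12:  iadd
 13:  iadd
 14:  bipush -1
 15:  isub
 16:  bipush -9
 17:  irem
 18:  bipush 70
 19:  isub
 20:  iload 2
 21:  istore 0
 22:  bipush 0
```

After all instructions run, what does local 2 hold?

53

bipush 53   53
istore 2    (empty)
iload 2     53
bipush -36  53 -36
ineg        53 36
iload 2     53 36 53
iadd        53 89
swap        89 53
isub        36
bipush 0    36 0
iload 2     36 0 53
iadd        36 53
iadd        89
bipush -1   89 -1
isub        90
bipush -9   90 -9
irem        0
bipush 70   0 70
isub        -70
iload 2     -70 53
istore 0    -70
bipush 0    -70 0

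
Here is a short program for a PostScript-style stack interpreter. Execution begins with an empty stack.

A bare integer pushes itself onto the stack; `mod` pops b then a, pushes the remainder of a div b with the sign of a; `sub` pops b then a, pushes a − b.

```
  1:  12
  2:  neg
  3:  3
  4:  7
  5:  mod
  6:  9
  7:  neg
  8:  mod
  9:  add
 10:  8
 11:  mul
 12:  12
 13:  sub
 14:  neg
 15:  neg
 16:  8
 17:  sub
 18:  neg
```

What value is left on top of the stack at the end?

12  -> [12]
neg -> [-12]
3   -> [-12, 3]
7   -> [-12, 3, 7]
mod -> [-12, 3]
9   -> [-12, 3, 9]
neg -> [-12, 3, -9]
mod -> [-12, 3]
add -> [-9]
8   -> [-9, 8]
mul -> [-72]
12  -> [-72, 12]
sub -> [-84]
neg -> [84]
neg -> [-84]
8   -> [-84, 8]
sub -> [-92]
neg -> [92]

92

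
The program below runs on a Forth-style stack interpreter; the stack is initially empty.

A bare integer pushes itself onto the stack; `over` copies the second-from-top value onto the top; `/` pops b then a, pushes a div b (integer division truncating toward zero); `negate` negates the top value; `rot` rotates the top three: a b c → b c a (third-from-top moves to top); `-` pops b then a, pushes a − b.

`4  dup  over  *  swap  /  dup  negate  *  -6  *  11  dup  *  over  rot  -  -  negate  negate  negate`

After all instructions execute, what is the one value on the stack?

4      : 4
dup    : 4 4
over   : 4 4 4
*      : 4 16
swap   : 16 4
/      : 4
dup    : 4 4
negate : 4 -4
*      : -16
-6     : -16 -6
*      : 96
11     : 96 11
dup    : 96 11 11
*      : 96 121
over   : 96 121 96
rot    : 121 96 96
-      : 121 0
-      : 121
negate : -121
negate : 121
negate : -121

-121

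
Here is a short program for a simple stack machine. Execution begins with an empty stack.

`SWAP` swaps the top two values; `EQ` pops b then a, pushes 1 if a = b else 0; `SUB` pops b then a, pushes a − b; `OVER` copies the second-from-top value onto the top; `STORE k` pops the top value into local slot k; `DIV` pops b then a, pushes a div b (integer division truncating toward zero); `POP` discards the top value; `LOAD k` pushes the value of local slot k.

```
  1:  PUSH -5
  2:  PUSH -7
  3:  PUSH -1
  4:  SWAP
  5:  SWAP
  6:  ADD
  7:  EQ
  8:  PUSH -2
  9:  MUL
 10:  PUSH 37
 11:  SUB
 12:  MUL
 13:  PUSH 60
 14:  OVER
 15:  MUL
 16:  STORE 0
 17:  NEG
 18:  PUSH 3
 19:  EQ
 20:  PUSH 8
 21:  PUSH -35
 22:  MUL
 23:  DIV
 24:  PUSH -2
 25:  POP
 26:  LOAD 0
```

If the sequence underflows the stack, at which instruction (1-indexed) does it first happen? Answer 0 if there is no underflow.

12

PUSH -5 → -5
PUSH -7 → -5 -7
PUSH -1 → -5 -7 -1
SWAP    → -5 -1 -7
SWAP    → -5 -7 -1
ADD     → -5 -8
EQ      → 0
PUSH -2 → 0 -2
MUL     → 0
PUSH 37 → 0 37
SUB     → -37
MUL  — needs 2 operands, stack has 1 → underflow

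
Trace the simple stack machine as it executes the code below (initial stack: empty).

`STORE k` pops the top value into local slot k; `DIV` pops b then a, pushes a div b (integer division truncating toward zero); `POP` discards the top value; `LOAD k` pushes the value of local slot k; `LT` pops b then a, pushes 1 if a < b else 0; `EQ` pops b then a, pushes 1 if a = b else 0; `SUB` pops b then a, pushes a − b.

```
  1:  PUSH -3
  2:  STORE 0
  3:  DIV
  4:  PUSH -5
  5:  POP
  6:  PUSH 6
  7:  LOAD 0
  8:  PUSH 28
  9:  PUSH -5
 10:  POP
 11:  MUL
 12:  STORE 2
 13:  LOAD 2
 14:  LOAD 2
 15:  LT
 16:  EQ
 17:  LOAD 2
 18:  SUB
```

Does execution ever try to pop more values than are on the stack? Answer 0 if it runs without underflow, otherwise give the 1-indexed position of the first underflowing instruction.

3

PUSH -3 : -3
STORE 0 : (empty)
DIV  — needs 2 operands, stack has 0 → underflow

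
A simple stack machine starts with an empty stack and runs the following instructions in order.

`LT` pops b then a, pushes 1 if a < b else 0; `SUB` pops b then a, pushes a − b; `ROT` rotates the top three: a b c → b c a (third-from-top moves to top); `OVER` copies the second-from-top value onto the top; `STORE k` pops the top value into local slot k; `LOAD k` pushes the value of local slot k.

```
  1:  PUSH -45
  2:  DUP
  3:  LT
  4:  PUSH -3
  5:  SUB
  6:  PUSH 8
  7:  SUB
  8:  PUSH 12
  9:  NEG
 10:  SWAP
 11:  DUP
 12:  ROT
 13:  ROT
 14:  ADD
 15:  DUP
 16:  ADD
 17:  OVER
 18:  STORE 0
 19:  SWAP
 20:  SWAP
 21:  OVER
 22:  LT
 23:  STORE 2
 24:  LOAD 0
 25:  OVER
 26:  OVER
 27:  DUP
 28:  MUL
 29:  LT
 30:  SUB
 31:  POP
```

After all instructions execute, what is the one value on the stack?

-5

PUSH -45 -> [-45]
DUP      -> [-45, -45]
LT       -> [0]
PUSH -3  -> [0, -3]
SUB      -> [3]
PUSH 8   -> [3, 8]
SUB      -> [-5]
PUSH 12  -> [-5, 12]
NEG      -> [-5, -12]
SWAP     -> [-12, -5]
DUP      -> [-12, -5, -5]
ROT      -> [-5, -5, -12]
ROT      -> [-5, -12, -5]
ADD      -> [-5, -17]
DUP      -> [-5, -17, -17]
ADD      -> [-5, -34]
OVER     -> [-5, -34, -5]
STORE 0  -> [-5, -34]
SWAP     -> [-34, -5]
SWAP     -> [-5, -34]
OVER     -> [-5, -34, -5]
LT       -> [-5, 1]
STORE 2  -> [-5]
LOAD 0   -> [-5, -5]
OVER     -> [-5, -5, -5]
OVER     -> [-5, -5, -5, -5]
DUP      -> [-5, -5, -5, -5, -5]
MUL      -> [-5, -5, -5, 25]
LT       -> [-5, -5, 1]
SUB      -> [-5, -6]
POP      -> [-5]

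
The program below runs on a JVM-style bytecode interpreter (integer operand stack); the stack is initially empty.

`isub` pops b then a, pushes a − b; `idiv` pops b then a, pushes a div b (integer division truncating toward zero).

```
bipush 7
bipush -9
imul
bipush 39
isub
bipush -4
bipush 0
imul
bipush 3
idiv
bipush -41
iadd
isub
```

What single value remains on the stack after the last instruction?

-61

bipush 7   -> [7]
bipush -9  -> [7, -9]
imul       -> [-63]
bipush 39  -> [-63, 39]
isub       -> [-102]
bipush -4  -> [-102, -4]
bipush 0   -> [-102, -4, 0]
imul       -> [-102, 0]
bipush 3   -> [-102, 0, 3]
idiv       -> [-102, 0]
bipush -41 -> [-102, 0, -41]
iadd       -> [-102, -41]
isub       -> [-61]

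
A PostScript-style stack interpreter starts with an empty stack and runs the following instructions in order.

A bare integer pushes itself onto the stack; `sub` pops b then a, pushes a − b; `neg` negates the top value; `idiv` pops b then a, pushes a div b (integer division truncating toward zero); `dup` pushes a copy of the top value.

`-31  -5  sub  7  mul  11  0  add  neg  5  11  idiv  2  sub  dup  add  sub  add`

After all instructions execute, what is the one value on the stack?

-31   [-31]
-5    [-31, -5]
sub   [-26]
7     [-26, 7]
mul   [-182]
11    [-182, 11]
0     [-182, 11, 0]
add   [-182, 11]
neg   [-182, -11]
5     [-182, -11, 5]
11    [-182, -11, 5, 11]
idiv  [-182, -11, 0]
2     [-182, -11, 0, 2]
sub   [-182, -11, -2]
dup   [-182, -11, -2, -2]
add   [-182, -11, -4]
sub   [-182, -7]
add   [-189]

-189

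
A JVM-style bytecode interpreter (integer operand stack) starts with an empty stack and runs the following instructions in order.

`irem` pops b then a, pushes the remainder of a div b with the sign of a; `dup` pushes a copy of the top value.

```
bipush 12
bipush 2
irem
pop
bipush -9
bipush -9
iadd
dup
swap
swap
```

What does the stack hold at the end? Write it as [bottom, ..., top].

[-18, -18]

bipush 12 → 12
bipush 2  → 12 2
irem      → 0
pop       → (empty)
bipush -9 → -9
bipush -9 → -9 -9
iadd      → -18
dup       → -18 -18
swap      → -18 -18
swap      → -18 -18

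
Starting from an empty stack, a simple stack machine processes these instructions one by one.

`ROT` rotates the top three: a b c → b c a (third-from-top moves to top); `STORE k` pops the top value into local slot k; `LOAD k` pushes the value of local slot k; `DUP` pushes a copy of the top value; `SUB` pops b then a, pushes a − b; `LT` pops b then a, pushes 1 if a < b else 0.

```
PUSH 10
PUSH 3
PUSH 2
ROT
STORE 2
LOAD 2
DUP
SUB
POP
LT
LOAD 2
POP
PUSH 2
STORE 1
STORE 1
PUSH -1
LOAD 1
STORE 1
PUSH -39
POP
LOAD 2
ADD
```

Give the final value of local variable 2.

10

PUSH 10  : 10
PUSH 3   : 10 3
PUSH 2   : 10 3 2
ROT      : 3 2 10
STORE 2  : 3 2
LOAD 2   : 3 2 10
DUP      : 3 2 10 10
SUB      : 3 2 0
POP      : 3 2
LT       : 0
LOAD 2   : 0 10
POP      : 0
PUSH 2   : 0 2
STORE 1  : 0
STORE 1  : (empty)
PUSH -1  : -1
LOAD 1   : -1 0
STORE 1  : -1
PUSH -39 : -1 -39
POP      : -1
LOAD 2   : -1 10
ADD      : 9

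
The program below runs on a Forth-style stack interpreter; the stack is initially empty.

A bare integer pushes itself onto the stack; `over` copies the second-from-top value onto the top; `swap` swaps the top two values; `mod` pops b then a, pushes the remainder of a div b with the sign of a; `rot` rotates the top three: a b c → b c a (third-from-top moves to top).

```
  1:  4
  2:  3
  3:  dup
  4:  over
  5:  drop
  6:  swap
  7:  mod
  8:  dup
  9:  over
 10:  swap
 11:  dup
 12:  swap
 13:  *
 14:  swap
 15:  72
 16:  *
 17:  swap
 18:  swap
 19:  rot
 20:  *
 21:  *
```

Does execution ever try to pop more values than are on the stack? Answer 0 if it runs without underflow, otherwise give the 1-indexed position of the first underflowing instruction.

0

4    → [4]
3    → [4, 3]
dup  → [4, 3, 3]
over → [4, 3, 3, 3]
drop → [4, 3, 3]
swap → [4, 3, 3]
mod  → [4, 0]
dup  → [4, 0, 0]
over → [4, 0, 0, 0]
swap → [4, 0, 0, 0]
dup  → [4, 0, 0, 0, 0]
swap → [4, 0, 0, 0, 0]
*    → [4, 0, 0, 0]
swap → [4, 0, 0, 0]
72   → [4, 0, 0, 0, 72]
*    → [4, 0, 0, 0]
swap → [4, 0, 0, 0]
swap → [4, 0, 0, 0]
rot  → [4, 0, 0, 0]
*    → [4, 0, 0]
*    → [4, 0]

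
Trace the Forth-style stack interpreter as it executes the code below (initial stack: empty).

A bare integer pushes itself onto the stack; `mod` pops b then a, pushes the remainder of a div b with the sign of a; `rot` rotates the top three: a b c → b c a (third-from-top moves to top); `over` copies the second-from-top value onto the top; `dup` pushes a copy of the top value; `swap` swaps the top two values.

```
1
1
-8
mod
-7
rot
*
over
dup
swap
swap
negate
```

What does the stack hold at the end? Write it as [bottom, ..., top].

[1, -7, 1, -1]

1      -> [1]
1      -> [1, 1]
-8     -> [1, 1, -8]
mod    -> [1, 1]
-7     -> [1, 1, -7]
rot    -> [1, -7, 1]
*      -> [1, -7]
over   -> [1, -7, 1]
dup    -> [1, -7, 1, 1]
swap   -> [1, -7, 1, 1]
swap   -> [1, -7, 1, 1]
negate -> [1, -7, 1, -1]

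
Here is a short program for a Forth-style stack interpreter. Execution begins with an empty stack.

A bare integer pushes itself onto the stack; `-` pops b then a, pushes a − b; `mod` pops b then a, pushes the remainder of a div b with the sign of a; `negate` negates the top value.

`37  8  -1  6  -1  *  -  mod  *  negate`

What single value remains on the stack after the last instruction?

-111

37     → 37
8      → 37 8
-1     → 37 8 -1
6      → 37 8 -1 6
-1     → 37 8 -1 6 -1
*      → 37 8 -1 -6
-      → 37 8 5
mod    → 37 3
*      → 111
negate → -111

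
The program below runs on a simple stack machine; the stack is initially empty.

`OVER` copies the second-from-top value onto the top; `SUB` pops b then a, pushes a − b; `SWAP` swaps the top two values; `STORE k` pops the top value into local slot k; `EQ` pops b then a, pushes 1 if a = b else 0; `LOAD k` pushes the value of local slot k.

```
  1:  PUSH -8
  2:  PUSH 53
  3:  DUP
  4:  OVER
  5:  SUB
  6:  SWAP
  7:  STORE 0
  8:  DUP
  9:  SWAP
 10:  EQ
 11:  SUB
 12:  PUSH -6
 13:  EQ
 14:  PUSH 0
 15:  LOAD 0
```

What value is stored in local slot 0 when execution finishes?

PUSH -8 -> -8
PUSH 53 -> -8 53
DUP     -> -8 53 53
OVER    -> -8 53 53 53
SUB     -> -8 53 0
SWAP    -> -8 0 53
STORE 0 -> -8 0
DUP     -> -8 0 0
SWAP    -> -8 0 0
EQ      -> -8 1
SUB     -> -9
PUSH -6 -> -9 -6
EQ      -> 0
PUSH 0  -> 0 0
LOAD 0  -> 0 0 53

53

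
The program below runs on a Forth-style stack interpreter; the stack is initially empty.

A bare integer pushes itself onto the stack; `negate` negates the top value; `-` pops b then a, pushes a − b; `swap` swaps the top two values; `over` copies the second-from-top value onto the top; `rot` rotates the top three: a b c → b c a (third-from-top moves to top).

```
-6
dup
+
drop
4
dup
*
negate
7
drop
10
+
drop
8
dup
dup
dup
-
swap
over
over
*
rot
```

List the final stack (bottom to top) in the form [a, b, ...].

-6     : -6
dup    : -6 -6
+      : -12
drop   : (empty)
4      : 4
dup    : 4 4
*      : 16
negate : -16
7      : -16 7
drop   : -16
10     : -16 10
+      : -6
drop   : (empty)
8      : 8
dup    : 8 8
dup    : 8 8 8
dup    : 8 8 8 8
-      : 8 8 0
swap   : 8 0 8
over   : 8 0 8 0
over   : 8 0 8 0 8
*      : 8 0 8 0
rot    : 8 8 0 0

[8, 8, 0, 0]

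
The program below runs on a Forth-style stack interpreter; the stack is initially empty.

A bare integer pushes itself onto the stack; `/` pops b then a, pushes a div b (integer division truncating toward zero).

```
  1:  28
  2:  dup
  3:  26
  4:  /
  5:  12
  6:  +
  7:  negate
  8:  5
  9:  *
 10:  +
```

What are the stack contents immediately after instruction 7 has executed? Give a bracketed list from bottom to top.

[28, -13]

28     : [28]
dup    : [28, 28]
26     : [28, 28, 26]
/      : [28, 1]
12     : [28, 1, 12]
+      : [28, 13]
negate : [28, -13]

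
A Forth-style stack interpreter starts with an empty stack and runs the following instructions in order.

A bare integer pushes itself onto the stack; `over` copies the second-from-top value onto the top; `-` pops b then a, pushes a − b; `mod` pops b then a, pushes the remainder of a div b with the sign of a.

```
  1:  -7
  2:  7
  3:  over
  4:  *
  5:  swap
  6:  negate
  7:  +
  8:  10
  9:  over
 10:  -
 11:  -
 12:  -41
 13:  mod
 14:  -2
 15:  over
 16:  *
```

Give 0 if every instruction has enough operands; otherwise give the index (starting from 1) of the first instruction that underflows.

-7     → [-7]
7      → [-7, 7]
over   → [-7, 7, -7]
*      → [-7, -49]
swap   → [-49, -7]
negate → [-49, 7]
+      → [-42]
10     → [-42, 10]
over   → [-42, 10, -42]
-      → [-42, 52]
-      → [-94]
-41    → [-94, -41]
mod    → [-12]
-2     → [-12, -2]
over   → [-12, -2, -12]
*      → [-12, 24]

0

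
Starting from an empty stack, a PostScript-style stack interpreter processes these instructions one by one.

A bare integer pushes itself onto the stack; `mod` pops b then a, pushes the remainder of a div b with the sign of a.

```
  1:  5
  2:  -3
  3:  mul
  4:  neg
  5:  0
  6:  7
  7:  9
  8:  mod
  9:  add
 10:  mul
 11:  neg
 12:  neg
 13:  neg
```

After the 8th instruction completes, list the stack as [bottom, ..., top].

[15, 0, 7]

5   -> [5]
-3  -> [5, -3]
mul -> [-15]
neg -> [15]
0   -> [15, 0]
7   -> [15, 0, 7]
9   -> [15, 0, 7, 9]
mod -> [15, 0, 7]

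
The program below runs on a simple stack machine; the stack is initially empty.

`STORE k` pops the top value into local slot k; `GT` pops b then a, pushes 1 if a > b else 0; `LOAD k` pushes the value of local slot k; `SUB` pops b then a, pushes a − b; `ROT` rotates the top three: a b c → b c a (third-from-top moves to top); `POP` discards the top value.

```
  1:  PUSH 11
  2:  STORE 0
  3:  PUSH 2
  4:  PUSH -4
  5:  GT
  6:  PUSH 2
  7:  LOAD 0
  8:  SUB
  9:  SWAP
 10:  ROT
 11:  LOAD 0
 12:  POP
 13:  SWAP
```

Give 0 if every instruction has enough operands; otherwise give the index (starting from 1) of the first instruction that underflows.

PUSH 11  11
STORE 0  (empty)
PUSH 2   2
PUSH -4  2 -4
GT       1
PUSH 2   1 2
LOAD 0   1 2 11
SUB      1 -9
SWAP     -9 1
ROT  — needs 3 operands, stack has 2 → underflow

10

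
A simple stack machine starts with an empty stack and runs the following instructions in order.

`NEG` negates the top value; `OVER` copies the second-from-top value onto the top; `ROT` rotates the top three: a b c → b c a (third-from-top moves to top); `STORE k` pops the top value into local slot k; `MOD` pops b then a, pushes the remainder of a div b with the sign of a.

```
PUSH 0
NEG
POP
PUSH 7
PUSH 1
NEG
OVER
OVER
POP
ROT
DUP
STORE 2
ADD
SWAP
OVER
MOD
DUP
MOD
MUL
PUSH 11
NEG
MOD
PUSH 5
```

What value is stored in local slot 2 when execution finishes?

PUSH 0   [0]
NEG      [0]
POP      []
PUSH 7   [7]
PUSH 1   [7, 1]
NEG      [7, -1]
OVER     [7, -1, 7]
OVER     [7, -1, 7, -1]
POP      [7, -1, 7]
ROT      [-1, 7, 7]
DUP      [-1, 7, 7, 7]
STORE 2  [-1, 7, 7]
ADD      [-1, 14]
SWAP     [14, -1]
OVER     [14, -1, 14]
MOD      [14, -1]
DUP      [14, -1, -1]
MOD      [14, 0]
MUL      [0]
PUSH 11  [0, 11]
NEG      [0, -11]
MOD      [0]
PUSH 5   [0, 5]

7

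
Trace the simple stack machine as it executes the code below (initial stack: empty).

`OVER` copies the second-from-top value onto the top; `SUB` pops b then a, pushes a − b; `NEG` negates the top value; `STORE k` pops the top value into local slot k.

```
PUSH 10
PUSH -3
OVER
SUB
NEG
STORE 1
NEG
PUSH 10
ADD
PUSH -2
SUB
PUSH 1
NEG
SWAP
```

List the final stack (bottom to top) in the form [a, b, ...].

PUSH 10 → [10]
PUSH -3 → [10, -3]
OVER    → [10, -3, 10]
SUB     → [10, -13]
NEG     → [10, 13]
STORE 1 → [10]
NEG     → [-10]
PUSH 10 → [-10, 10]
ADD     → [0]
PUSH -2 → [0, -2]
SUB     → [2]
PUSH 1  → [2, 1]
NEG     → [2, -1]
SWAP    → [-1, 2]

[-1, 2]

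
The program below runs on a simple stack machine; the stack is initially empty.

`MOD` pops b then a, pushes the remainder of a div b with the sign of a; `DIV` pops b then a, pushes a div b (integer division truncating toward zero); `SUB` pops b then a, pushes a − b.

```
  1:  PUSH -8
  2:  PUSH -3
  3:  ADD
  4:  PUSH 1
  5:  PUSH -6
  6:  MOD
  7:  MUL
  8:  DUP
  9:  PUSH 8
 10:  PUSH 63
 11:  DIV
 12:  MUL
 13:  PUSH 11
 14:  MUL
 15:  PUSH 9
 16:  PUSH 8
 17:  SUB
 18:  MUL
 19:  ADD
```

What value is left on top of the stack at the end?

-11

PUSH -8 → -8
PUSH -3 → -8 -3
ADD     → -11
PUSH 1  → -11 1
PUSH -6 → -11 1 -6
MOD     → -11 1
MUL     → -11
DUP     → -11 -11
PUSH 8  → -11 -11 8
PUSH 63 → -11 -11 8 63
DIV     → -11 -11 0
MUL     → -11 0
PUSH 11 → -11 0 11
MUL     → -11 0
PUSH 9  → -11 0 9
PUSH 8  → -11 0 9 8
SUB     → -11 0 1
MUL     → -11 0
ADD     → -11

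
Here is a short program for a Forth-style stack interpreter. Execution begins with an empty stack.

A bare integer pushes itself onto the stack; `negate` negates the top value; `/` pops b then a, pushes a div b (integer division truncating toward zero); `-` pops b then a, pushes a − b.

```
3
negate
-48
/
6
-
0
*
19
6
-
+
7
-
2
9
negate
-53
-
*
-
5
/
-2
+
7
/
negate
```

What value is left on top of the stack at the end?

3      → 3
negate → -3
-48    → -3 -48
/      → 0
6      → 0 6
-      → -6
0      → -6 0
*      → 0
19     → 0 19
6      → 0 19 6
-      → 0 13
+      → 13
7      → 13 7
-      → 6
2      → 6 2
9      → 6 2 9
negate → 6 2 -9
-53    → 6 2 -9 -53
-      → 6 2 44
*      → 6 88
-      → -82
5      → -82 5
/      → -16
-2     → -16 -2
+      → -18
7      → -18 7
/      → -2
negate → 2

2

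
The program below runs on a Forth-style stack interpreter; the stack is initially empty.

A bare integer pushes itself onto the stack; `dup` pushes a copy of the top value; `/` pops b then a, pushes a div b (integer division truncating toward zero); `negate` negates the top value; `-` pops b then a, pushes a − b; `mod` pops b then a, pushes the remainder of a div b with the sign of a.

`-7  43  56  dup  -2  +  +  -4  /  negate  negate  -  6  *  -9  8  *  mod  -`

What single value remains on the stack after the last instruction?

-67

-7     → [-7]
43     → [-7, 43]
56     → [-7, 43, 56]
dup    → [-7, 43, 56, 56]
-2     → [-7, 43, 56, 56, -2]
+      → [-7, 43, 56, 54]
+      → [-7, 43, 110]
-4     → [-7, 43, 110, -4]
/      → [-7, 43, -27]
negate → [-7, 43, 27]
negate → [-7, 43, -27]
-      → [-7, 70]
6      → [-7, 70, 6]
*      → [-7, 420]
-9     → [-7, 420, -9]
8      → [-7, 420, -9, 8]
*      → [-7, 420, -72]
mod    → [-7, 60]
-      → [-67]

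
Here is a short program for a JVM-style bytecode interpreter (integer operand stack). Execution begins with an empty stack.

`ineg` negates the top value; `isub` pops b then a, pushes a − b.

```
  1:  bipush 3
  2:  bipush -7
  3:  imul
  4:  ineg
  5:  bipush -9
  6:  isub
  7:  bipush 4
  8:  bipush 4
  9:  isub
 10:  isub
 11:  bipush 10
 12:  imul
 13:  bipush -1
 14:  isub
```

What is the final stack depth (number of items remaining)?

1

bipush 3  → 3
bipush -7 → 3 -7
imul      → -21
ineg      → 21
bipush -9 → 21 -9
isub      → 30
bipush 4  → 30 4
bipush 4  → 30 4 4
isub      → 30 0
isub      → 30
bipush 10 → 30 10
imul      → 300
bipush -1 → 300 -1
isub      → 301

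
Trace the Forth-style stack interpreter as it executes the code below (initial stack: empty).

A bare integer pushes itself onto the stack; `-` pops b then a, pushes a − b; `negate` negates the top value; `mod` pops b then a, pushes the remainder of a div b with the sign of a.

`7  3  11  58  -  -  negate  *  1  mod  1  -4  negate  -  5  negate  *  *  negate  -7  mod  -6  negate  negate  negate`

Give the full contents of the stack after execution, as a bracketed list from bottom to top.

[0, 6]

7      -> [7]
3      -> [7, 3]
11     -> [7, 3, 11]
58     -> [7, 3, 11, 58]
-      -> [7, 3, -47]
-      -> [7, 50]
negate -> [7, -50]
*      -> [-350]
1      -> [-350, 1]
mod    -> [0]
1      -> [0, 1]
-4     -> [0, 1, -4]
negate -> [0, 1, 4]
-      -> [0, -3]
5      -> [0, -3, 5]
negate -> [0, -3, -5]
*      -> [0, 15]
*      -> [0]
negate -> [0]
-7     -> [0, -7]
mod    -> [0]
-6     -> [0, -6]
negate -> [0, 6]
negate -> [0, -6]
negate -> [0, 6]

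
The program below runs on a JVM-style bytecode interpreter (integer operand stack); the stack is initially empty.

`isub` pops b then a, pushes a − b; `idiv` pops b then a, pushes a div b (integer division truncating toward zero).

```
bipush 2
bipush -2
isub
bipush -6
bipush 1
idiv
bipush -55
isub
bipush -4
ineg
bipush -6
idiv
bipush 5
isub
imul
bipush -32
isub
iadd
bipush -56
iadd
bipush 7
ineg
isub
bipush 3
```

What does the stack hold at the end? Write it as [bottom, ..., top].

bipush 2    [2]
bipush -2   [2, -2]
isub        [4]
bipush -6   [4, -6]
bipush 1    [4, -6, 1]
idiv        [4, -6]
bipush -55  [4, -6, -55]
isub        [4, 49]
bipush -4   [4, 49, -4]
ineg        [4, 49, 4]
bipush -6   [4, 49, 4, -6]
idiv        [4, 49, 0]
bipush 5    [4, 49, 0, 5]
isub        [4, 49, -5]
imul        [4, -245]
bipush -32  [4, -245, -32]
isub        [4, -213]
iadd        [-209]
bipush -56  [-209, -56]
iadd        [-265]
bipush 7    [-265, 7]
ineg        [-265, -7]
isub        [-258]
bipush 3    [-258, 3]

[-258, 3]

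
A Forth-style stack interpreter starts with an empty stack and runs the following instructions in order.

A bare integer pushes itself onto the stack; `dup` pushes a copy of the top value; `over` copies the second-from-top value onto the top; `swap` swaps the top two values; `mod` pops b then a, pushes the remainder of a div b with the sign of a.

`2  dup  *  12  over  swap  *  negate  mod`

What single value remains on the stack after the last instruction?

4

2       2
dup     2 2
*       4
12      4 12
over    4 12 4
swap    4 4 12
*       4 48
negate  4 -48
mod     4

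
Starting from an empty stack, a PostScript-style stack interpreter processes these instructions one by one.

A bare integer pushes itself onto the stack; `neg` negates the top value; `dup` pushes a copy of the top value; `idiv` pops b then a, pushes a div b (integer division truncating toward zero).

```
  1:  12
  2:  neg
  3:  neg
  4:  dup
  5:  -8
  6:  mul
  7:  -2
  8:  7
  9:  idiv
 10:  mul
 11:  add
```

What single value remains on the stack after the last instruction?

12

12   : 12
neg  : -12
neg  : 12
dup  : 12 12
-8   : 12 12 -8
mul  : 12 -96
-2   : 12 -96 -2
7    : 12 -96 -2 7
idiv : 12 -96 0
mul  : 12 0
add  : 12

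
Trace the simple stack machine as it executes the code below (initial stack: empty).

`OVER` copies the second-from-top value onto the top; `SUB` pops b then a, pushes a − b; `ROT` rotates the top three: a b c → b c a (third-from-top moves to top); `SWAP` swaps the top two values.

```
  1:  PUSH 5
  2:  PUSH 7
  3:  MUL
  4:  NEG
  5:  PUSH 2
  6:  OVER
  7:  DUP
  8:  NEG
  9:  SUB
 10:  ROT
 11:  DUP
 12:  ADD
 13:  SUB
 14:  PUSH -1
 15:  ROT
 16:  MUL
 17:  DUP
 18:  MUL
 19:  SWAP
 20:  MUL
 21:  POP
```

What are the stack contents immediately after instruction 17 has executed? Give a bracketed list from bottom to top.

PUSH 5  → 5
PUSH 7  → 5 7
MUL     → 35
NEG     → -35
PUSH 2  → -35 2
OVER    → -35 2 -35
DUP     → -35 2 -35 -35
NEG     → -35 2 -35 35
SUB     → -35 2 -70
ROT     → 2 -70 -35
DUP     → 2 -70 -35 -35
ADD     → 2 -70 -70
SUB     → 2 0
PUSH -1 → 2 0 -1
ROT     → 0 -1 2
MUL     → 0 -2
DUP     → 0 -2 -2

[0, -2, -2]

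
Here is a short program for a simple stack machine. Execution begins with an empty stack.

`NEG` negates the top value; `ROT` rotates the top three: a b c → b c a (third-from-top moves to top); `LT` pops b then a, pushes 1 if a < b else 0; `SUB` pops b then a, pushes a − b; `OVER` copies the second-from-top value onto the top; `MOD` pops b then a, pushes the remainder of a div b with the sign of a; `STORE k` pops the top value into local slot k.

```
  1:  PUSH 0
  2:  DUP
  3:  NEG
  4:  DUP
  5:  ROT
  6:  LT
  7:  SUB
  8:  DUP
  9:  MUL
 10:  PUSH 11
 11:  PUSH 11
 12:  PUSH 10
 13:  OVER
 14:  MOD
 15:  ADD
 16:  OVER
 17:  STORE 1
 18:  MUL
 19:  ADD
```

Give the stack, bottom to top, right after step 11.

PUSH 0  -> 0
DUP     -> 0 0
NEG     -> 0 0
DUP     -> 0 0 0
ROT     -> 0 0 0
LT      -> 0 0
SUB     -> 0
DUP     -> 0 0
MUL     -> 0
PUSH 11 -> 0 11
PUSH 11 -> 0 11 11

[0, 11, 11]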